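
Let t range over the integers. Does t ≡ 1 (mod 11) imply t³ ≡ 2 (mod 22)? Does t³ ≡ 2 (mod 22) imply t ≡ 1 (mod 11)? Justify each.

Both directions fail.

Forward direction. This fails: take t = 1. Then 1 ≡ 1 (mod 11), but 1³ = 1 ≡ 1 (mod 22), not 2.

Converse. This fails: take t = 18. Then 18³ = 5832 ≡ 2 (mod 22), yet 18 ≡ 7 (mod 11), not 1.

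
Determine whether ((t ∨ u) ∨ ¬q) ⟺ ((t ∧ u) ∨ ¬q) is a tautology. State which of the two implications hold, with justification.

[⇐] Assume the antecedent. If u is true, (t ∨ u) ∨ ¬q reduces to true regardless of the other variables. If u is false, the antecedent forces (u = F, q = F, t = F) or (u = F, q = F, t = T), and (t ∨ u) ∨ ¬q holds there. Either way (t ∨ u) ∨ ¬q holds.

[⇒] This fails. Under u = T, q = T, t = F, the left side is true but the right side is false.

The forward direction fails; the converse holds.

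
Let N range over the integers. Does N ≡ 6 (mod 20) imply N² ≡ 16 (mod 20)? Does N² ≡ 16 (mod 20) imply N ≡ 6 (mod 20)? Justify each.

(⇒) Suppose N ≡ 6 (mod 20). Write N = 20j + 6. Then (20j + 6)² = 400j² + 240j + 36 = 20(20j² + 12j + 1) + 16, so N² ≡ 16 (mod 20).

(⇐) This fails: take N = 4. Then 4² = 16 ≡ 16 (mod 20), yet 4 ≡ 4 (mod 20), not 6.

Only the forward direction holds.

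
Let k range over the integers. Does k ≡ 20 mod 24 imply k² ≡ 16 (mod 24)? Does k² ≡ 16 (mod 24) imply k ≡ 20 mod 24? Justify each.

The forward direction holds; the converse fails.

(⇒) Suppose k ≡ 20 mod 24. Write k = 24j + 20. Then (24j + 20)² = 576j² + 960j + 400 = 24(24j² + 40j + 16) + 16, so k² ≡ 16 (mod 24).

(⇐) This fails: take k = 4. Then 4² = 16 ≡ 16 (mod 24), yet 4 ≡ 4 (mod 24), not 20.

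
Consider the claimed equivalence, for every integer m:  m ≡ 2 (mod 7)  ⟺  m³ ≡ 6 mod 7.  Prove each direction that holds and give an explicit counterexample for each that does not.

(⟹) This fails: take m = 2. Then 2 ≡ 2 (mod 7), but 2³ = 8 ≡ 1 (mod 7), not 6.

(⟸) This fails: take m = 3. Then 3³ = 27 ≡ 6 (mod 7), yet 3 ≡ 3 (mod 7), not 2.

Neither implication holds.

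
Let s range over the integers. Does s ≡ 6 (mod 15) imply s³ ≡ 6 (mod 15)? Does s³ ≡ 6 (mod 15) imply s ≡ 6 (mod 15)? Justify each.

(⇒) Suppose s ≡ 6 (mod 15). Write s = 15j + 6. Then (15j + 6)³ = 3375j³ + 4050j² + 1620j + 216 = 15(225j³ + 270j² + 108j + 14) + 6, so s³ ≡ 6 (mod 15).

(⇐) Conversely, suppose s³ ≡ 6 (mod 15). The only residue r in {0, …, 14} with r³ ≡ 6 (mod 15) is r = 6, so s ≡ 6 (mod 15).

Both directions hold; the statement is true.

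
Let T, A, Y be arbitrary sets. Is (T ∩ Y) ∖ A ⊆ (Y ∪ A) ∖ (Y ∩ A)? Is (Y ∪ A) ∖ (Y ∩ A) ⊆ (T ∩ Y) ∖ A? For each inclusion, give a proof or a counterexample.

(⊆) Let x ∈ (T ∩ Y) ∖ A. Then x ∈ T ∩ Y and x ∉ A, from which x ∈ (Y ∪ A) ∖ (Y ∩ A).

(⊇) This inclusion fails. Take T = ∅, A = {1}, Y = ∅; then 1 ∈ (Y ∪ A) ∖ (Y ∩ A) but 1 ∉ (T ∩ Y) ∖ A.

The sets are not equal: only the forward inclusion holds.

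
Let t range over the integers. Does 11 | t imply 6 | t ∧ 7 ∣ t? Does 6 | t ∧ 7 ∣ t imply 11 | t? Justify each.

Both directions fail.

(⇒) This fails: take t = 11. Certainly 11 ∣ 11, but 6 ∤ 11.

(⇐) This fails: take t = 42. Both 6 ∣ 42 and 7 ∣ 42, yet 42 is not a multiple of 11 (since 42 = 3·11 + 9), so 11 ∤ 42.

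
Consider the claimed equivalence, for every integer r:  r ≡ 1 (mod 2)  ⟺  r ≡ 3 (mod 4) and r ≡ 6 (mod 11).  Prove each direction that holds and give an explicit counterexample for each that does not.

[⇒] This fails: r = 1 gives 1 ≡ 1 (mod 2) but 1 ≡ 1 (mod 4), so the conjunction on the right does not hold.

[⇐] Conversely, if r ≡ 3 (mod 4) and r ≡ 6 (mod 11), then by the Chinese remainder theorem r ≡ 39 (mod 44). Since 39 ≡ 1 (mod 2) and 2 ∣ 44, we get r ≡ 1 (mod 2).

(⇒) fails; (⇐) holds.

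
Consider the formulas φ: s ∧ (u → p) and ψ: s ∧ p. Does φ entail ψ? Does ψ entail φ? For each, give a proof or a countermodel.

(⇒) fails; (⇐) holds.

(⇒) This fails. Under u = F, p = F, s = T, the left side is true but the right side is false.

(⇐) Assume the antecedent. If u is true, the antecedent forces (u = T, p = T, s = T), and s ∧ (u → p) holds there. If u is false, the antecedent forces (u = F, p = T, s = T), and s ∧ (u → p) holds there. Either way s ∧ (u → p) holds.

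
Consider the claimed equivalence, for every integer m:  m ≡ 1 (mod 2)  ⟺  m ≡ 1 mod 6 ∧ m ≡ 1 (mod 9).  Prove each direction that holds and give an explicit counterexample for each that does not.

The forward direction fails; the converse holds.

(⟹) This fails: m = 3 gives 3 ≡ 1 (mod 2) but 3 ≡ 3 (mod 6), so the conjunction on the right does not hold.

(⟸) Conversely, if m ≡ 1 (mod 6) and m ≡ 1 (mod 9), then by the Chinese remainder theorem m ≡ 1 (mod 18). Since 1 ≡ 1 (mod 2) and 2 ∣ 18, we get m ≡ 1 (mod 2).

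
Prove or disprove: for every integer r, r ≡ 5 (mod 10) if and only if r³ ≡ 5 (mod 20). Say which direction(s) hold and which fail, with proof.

Only the reverse direction holds.

(⇒) This fails: take r = 15. Then 15 ≡ 5 (mod 10), but 15³ = 3375 ≡ 15 (mod 20), not 5.

(⇐) Conversely, the residues r modulo 20 with r³ ≡ 5 (mod 20) are exactly {5}, and each is ≡ 5 (mod 10).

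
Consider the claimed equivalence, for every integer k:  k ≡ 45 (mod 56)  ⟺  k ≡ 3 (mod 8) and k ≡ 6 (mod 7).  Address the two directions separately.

Neither direction holds.

[⇒] This fails: k = 45 gives 45 ≡ 45 (mod 56) but 45 ≡ 5 (mod 8), so the conjunction on the right does not hold.

[⇐] This fails: k = 27 satisfies both congruences on the right (27 ≡ 3 mod 8 and 27 ≡ 6 mod 7) yet 27 ≡ 27 (mod 56), not 45.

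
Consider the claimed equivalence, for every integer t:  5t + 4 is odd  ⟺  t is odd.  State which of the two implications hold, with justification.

Equivalent; both directions hold.

(⇒) Suppose 5t + 4 is odd. Since 5 is odd, 5t and t have the same parity, so 5t + 4 ≡ t + 4 (mod 2). As 4 is even, 5t + 4 is odd exactly when t is odd. Thus t is odd.

(⇐) Conversely, suppose t is odd; write t = 2j + 1. Then 5t + 4 = 5·(2j + 1) + 4 = 2·5j + 9, which is odd.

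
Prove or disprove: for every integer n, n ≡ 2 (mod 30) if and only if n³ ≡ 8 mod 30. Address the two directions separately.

The biconditional holds.

(⇒) Suppose n ≡ 2 (mod 30). Write n = 30j + 2. Then (30j + 2)³ = 27000j³ + 5400j² + 360j + 8 = 30(900j³ + 180j² + 12j) + 8, so n³ ≡ 8 (mod 30).

(⇐) Conversely, suppose n³ ≡ 8 (mod 30). The only residue r in {0, …, 29} with r³ ≡ 8 (mod 30) is r = 2, so n ≡ 2 (mod 30).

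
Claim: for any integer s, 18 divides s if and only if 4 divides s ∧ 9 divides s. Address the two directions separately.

Forward direction. This fails: take s = 18. Certainly 18 ∣ 18, but 4 ∤ 18.

Converse. Suppose 4 ∣ s and 9 ∣ s. Any common multiple of 4 and 9 is a multiple of their lcm; here gcd(4, 9) = 1, so lcm(4, 9) = 4·9 = 36, so 36 ∣ s. Since 18 ∣ 36, it follows that 18 ∣ s.

Not equivalent: only (⇐) holds.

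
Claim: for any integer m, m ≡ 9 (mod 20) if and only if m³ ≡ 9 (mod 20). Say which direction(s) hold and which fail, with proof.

(⟹) Suppose m ≡ 9 (mod 20). Write m = 20j + 9. Then (20j + 9)³ = 8000j³ + 10800j² + 4860j + 729 = 20(400j³ + 540j² + 243j + 36) + 9, so m³ ≡ 9 (mod 20).

(⟸) Conversely, suppose m³ ≡ 9 (mod 20). The only residue r in {0, …, 19} with r³ ≡ 9 (mod 20) is r = 9, so m ≡ 9 (mod 20).

Both directions hold; the statement is true.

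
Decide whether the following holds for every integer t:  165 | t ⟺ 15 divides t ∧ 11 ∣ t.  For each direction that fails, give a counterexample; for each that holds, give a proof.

Both directions hold; the statement is true.

Forward direction. If 165 ∣ t, write t = 165q. Since 165 = 11·15, t = 15·(11q), so 15 ∣ t; and since 165 = 15·11, t = 11·(15q), so 11 ∣ t.

Converse. Suppose 15 ∣ t and 11 ∣ t. Any common multiple of 15 and 11 is a multiple of their lcm; here gcd(15, 11) = 1, so lcm(15, 11) = 15·11 = 165, so 165 ∣ t.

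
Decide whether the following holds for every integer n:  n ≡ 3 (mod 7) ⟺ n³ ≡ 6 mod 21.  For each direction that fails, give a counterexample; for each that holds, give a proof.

(⟹) This fails: take n = 10. Then 10 ≡ 3 (mod 7), but 10³ = 1000 ≡ 13 (mod 21), not 6.

(⟸) This fails: take n = 6. Then 6³ = 216 ≡ 6 (mod 21), yet 6 ≡ 6 (mod 7), not 3.

(⇒) fails and (⇐) fails.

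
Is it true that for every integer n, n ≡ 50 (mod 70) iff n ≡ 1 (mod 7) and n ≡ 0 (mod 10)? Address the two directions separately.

Converse. If n ≡ 1 (mod 7) and n ≡ 0 (mod 10), then by the Chinese remainder theorem n ≡ 50 (mod 70). This is exactly n ≡ 50 (mod 70).

Forward direction. Suppose n ≡ 50 (mod 70); write n = 70j + 50. Since 7 ∣ 70, reducing mod 7 gives n ≡ 50 ≡ 1 (mod 7); since 10 ∣ 70, reducing mod 10 gives n ≡ 50 ≡ 0 (mod 10).

Both directions hold; the statement is true.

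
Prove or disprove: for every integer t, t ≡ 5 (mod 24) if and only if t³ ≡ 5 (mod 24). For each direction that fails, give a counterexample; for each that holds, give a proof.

Forward direction. Suppose t ≡ 5 (mod 24). Write t = 24j + 5. Then (24j + 5)³ = 13824j³ + 8640j² + 1800j + 125 = 24(576j³ + 360j² + 75j + 5) + 5, so t³ ≡ 5 (mod 24).

Converse. Suppose t³ ≡ 5 (mod 24). The only residue r in {0, …, 23} with r³ ≡ 5 (mod 24) is r = 5, so t ≡ 5 (mod 24).

Both directions hold; the statement is true.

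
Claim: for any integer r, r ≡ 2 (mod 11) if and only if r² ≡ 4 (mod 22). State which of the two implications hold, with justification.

Neither implication holds.

[⇒] This fails: take r = 13. Then 13 ≡ 2 (mod 11), but 13² = 169 ≡ 15 (mod 22), not 4.

[⇐] This fails: take r = 20. Then 20² = 400 ≡ 4 (mod 22), yet 20 ≡ 9 (mod 11), not 2.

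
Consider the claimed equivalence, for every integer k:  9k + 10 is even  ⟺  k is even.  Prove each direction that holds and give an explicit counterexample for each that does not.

Both directions hold; the statement is true.

(⇐) Suppose k is even; write k = 2j. Then 9k + 10 = 9·(2j) + 10 = 2·9j + 10, which is even.

(⇒) Suppose 9k + 10 is even. Since 9 is odd, 9k and k have the same parity, so 9k + 10 ≡ k + 10 (mod 2). As 10 is even, 9k + 10 is even exactly when k is even. Thus k is even.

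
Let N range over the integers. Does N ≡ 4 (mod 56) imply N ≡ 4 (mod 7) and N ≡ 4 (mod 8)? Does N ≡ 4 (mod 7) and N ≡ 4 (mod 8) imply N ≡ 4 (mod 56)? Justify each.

The biconditional holds.

(⇐) If N ≡ 4 (mod 7) and N ≡ 4 (mod 8), then by the Chinese remainder theorem N ≡ 4 (mod 56). This is exactly N ≡ 4 (mod 56).

(⇒) Suppose N ≡ 4 (mod 56); write N = 56j + 4. Since 7 ∣ 56, reducing mod 7 gives N ≡ 4 (mod 7); since 8 ∣ 56, reducing mod 8 gives N ≡ 4 (mod 8).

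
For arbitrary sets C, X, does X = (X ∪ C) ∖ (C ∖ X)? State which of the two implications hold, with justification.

The two sets are equal.

Forward inclusion. Let x ∈ X. Then either x ∈ X and x ∉ C; or x ∈ C ∩ X. In each case x ∈ (X ∪ C) ∖ (C ∖ X), so X ⊆ (X ∪ C) ∖ (C ∖ X).

Reverse inclusion. Let x ∈ (X ∪ C) ∖ (C ∖ X). Then either x ∈ X and x ∉ C; or x ∈ C ∩ X. In each case x ∈ X, so (X ∪ C) ∖ (C ∖ X) ⊆ X.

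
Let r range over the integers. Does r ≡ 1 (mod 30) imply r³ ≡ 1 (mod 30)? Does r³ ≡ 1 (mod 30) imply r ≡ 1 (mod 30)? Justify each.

Both directions hold.

Forward direction. Suppose r ≡ 1 (mod 30). Write r = 30j + 1. Then (30j + 1)³ = 27000j³ + 2700j² + 90j + 1 = 30(900j³ + 90j² + 3j) + 1, so r³ ≡ 1 (mod 30).

Converse. Suppose r³ ≡ 1 (mod 30). The only residue r in {0, …, 29} with r³ ≡ 1 (mod 30) is r = 1, so r ≡ 1 (mod 30).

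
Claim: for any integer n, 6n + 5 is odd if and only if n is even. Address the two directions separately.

Not equivalent: only (⇐) holds.

[⇐] Suppose n is even. Since 6 is even, 6n is even for every n, so 6n + 5 has the same parity as 5, which is odd. Hence 6n + 5 is odd.

[⇒] This fails: take n = 3. Then 6n + 5 = 23, which is odd, yet n = 3 is odd, not even.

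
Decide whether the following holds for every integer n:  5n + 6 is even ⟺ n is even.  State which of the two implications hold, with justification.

(→) Suppose 5n + 6 is even. Since 5 is odd, 5n and n have the same parity, so 5n + 6 ≡ n + 6 (mod 2). As 6 is even, 5n + 6 is even exactly when n is even. Thus n is even.

(←) Conversely, suppose n is even; write n = 2j. Then 5n + 6 = 5·(2j) + 6 = 2·5j + 6, which is even.

Equivalent; both directions hold.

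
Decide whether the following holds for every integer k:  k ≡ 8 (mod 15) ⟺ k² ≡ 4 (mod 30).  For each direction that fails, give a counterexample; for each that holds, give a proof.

Neither direction holds.

(⟹) This fails: take k = 23. Then 23 ≡ 8 (mod 15), but 23² = 529 ≡ 19 (mod 30), not 4.

(⟸) This fails: take k = 2. Then 2² = 4 ≡ 4 (mod 30), yet 2 ≡ 2 (mod 15), not 8.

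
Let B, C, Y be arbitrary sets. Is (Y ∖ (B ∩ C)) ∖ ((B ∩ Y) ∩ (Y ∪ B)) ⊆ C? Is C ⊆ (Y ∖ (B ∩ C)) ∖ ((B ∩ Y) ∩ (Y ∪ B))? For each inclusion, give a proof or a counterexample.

Neither inclusion holds.

Forward inclusion. This inclusion fails. Take B = ∅, C = ∅, Y = {1}; then 1 ∈ (Y ∖ (B ∩ C)) ∖ ((B ∩ Y) ∩ (Y ∪ B)) but 1 ∉ C.

Reverse inclusion. This inclusion fails. Take B = ∅, C = {1}, Y = ∅; then 1 ∈ C but 1 ∉ (Y ∖ (B ∩ C)) ∖ ((B ∩ Y) ∩ (Y ∪ B)).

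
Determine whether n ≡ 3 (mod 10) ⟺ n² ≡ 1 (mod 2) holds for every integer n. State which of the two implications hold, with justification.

(⇒) holds; (⇐) fails.

[⇐] This fails: take n = 1. Then 1² = 1 ≡ 1 (mod 2), yet 1 ≡ 1 (mod 10), not 3.

[⇒] Suppose n ≡ 3 (mod 10). Then n² ≡ 3² = 9 (mod 10), and since 2 ∣ 10, also n² ≡ 1 (mod 2).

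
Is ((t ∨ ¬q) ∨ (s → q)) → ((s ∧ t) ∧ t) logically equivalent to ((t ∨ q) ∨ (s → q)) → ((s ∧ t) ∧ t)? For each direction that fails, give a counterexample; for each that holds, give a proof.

The forward direction holds; the converse fails.

(←) This fails. Under s = T, t = F, q = F, the left side is false but the right side is true.

(→) Assume the antecedent. If s is true, the antecedent forces (s = T, t = T, q = F) or (s = T, t = T, q = T), and the consequent holds there. If s is false, the antecedent cannot hold. Either way the consequent holds.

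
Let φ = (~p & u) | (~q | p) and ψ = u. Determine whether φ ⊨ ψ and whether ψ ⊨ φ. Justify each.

The forward direction fails; the converse holds.

[⇒] This fails. Under p = F, q = F, u = F, the left side is true but the right side is false.

[⇐] Assume the antecedent. If p is true, (~p & u) | (~q | p) reduces to true regardless of the other variables. If p is false, the antecedent forces (p = F, q = F, u = T) or (p = F, q = T, u = T), and (~p & u) | (~q | p) holds there. Either way (~p & u) | (~q | p) holds.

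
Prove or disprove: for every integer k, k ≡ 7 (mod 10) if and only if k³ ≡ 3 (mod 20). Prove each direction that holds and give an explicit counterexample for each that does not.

(⇒) fails; (⇐) holds.

(⟹) This fails: take k = 17. Then 17 ≡ 7 (mod 10), but 17³ = 4913 ≡ 13 (mod 20), not 3.

(⟸) Conversely, the residues r modulo 20 with r³ ≡ 3 (mod 20) are exactly {7}, and each is ≡ 7 (mod 10).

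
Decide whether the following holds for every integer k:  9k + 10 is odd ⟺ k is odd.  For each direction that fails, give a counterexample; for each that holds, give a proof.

(⇐) Suppose k is odd; write k = 2j + 1. Then 9k + 10 = 9·(2j + 1) + 10 = 2·9j + 19, which is odd.

(⇒) Suppose 9k + 10 is odd. Since 9 is odd, 9k and k have the same parity, so 9k + 10 ≡ k + 10 (mod 2). As 10 is even, 9k + 10 is odd exactly when k is odd. Thus k is odd.

The biconditional holds.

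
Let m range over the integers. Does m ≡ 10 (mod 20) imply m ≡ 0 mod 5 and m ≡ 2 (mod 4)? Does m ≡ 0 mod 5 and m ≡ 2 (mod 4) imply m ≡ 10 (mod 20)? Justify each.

Equivalent; both directions hold.

(⟹) Suppose m ≡ 10 (mod 20); write m = 20j + 10. Since 5 ∣ 20, reducing mod 5 gives m ≡ 10 ≡ 0 (mod 5); since 4 ∣ 20, reducing mod 4 gives m ≡ 10 ≡ 2 (mod 4).

(⟸) Conversely, if m ≡ 0 (mod 5) and m ≡ 2 (mod 4), then by the Chinese remainder theorem m ≡ 10 (mod 20). This is exactly m ≡ 10 (mod 20).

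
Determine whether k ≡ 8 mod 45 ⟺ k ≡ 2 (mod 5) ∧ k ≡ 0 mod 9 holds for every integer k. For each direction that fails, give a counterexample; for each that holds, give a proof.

(⇒) This fails: k = 8 gives 8 ≡ 8 (mod 45) but 8 ≡ 3 (mod 5), so the conjunction on the right does not hold.

(⇐) This fails: k = 27 satisfies both congruences on the right (27 ≡ 2 mod 5 and 27 ≡ 0 mod 9) yet 27 ≡ 27 (mod 45), not 8.

Neither implication holds.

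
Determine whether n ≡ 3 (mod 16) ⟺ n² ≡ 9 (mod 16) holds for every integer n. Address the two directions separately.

(⇒) holds; (⇐) fails.

(⟹) Suppose n ≡ 3 (mod 16). Write n = 16j + 3. Then (16j + 3)² = 256j² + 96j + 9 = 16(16j² + 6j) + 9, so n² ≡ 9 (mod 16).

(⟸) This fails: take n = 5. Then 5² = 25 ≡ 9 (mod 16), yet 5 ≡ 5 (mod 16), not 3.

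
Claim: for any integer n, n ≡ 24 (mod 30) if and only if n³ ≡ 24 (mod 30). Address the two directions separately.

(→) Suppose n ≡ 24 (mod 30). Write n = 30j + 24. Then (30j + 24)³ = 27000j³ + 64800j² + 51840j + 13824 = 30(900j³ + 2160j² + 1728j + 460) + 24, so n³ ≡ 24 (mod 30).

(←) Conversely, suppose n³ ≡ 24 (mod 30). The only residue r in {0, …, 29} with r³ ≡ 24 (mod 30) is r = 24, so n ≡ 24 (mod 30).

Both implications hold.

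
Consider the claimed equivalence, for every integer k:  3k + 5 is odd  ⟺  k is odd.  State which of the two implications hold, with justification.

Forward direction. This fails: k = 6 gives 3k + 5 = 23, which is odd, but 6 is even, not odd.

Converse. This also fails: k = 3 is odd, but 3k + 5 = 14 is even, not odd.

Neither direction holds.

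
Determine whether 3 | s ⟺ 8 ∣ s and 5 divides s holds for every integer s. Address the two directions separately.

Neither implication holds.

(→) This fails: take s = 3. Certainly 3 ∣ 3, but 8 ∤ 3.

(←) This fails: take s = 40. Both 8 ∣ 40 and 5 ∣ 40, yet 40 is not a multiple of 3 (since 40 = 13·3 + 1), so 3 ∤ 40.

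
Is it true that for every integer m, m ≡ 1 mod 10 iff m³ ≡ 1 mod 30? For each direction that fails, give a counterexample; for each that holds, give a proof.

The forward direction fails; the converse holds.

(⟹) This fails: take m = 11. Then 11 ≡ 1 (mod 10), but 11³ = 1331 ≡ 11 (mod 30), not 1.

(⟸) Conversely, the residues r modulo 30 with r³ ≡ 1 (mod 30) are exactly {1}, and each is ≡ 1 (mod 10).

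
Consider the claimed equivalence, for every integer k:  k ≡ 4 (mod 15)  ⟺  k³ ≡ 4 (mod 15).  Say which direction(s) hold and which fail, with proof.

(⟸) Suppose k³ ≡ 4 (mod 15). The only residue r in {0, …, 14} with r³ ≡ 4 (mod 15) is r = 4, so k ≡ 4 (mod 15).

(⟹) Suppose k ≡ 4 (mod 15). Write k = 15j + 4. Then (15j + 4)³ = 3375j³ + 2700j² + 720j + 64 = 15(225j³ + 180j² + 48j + 4) + 4, so k³ ≡ 4 (mod 15).

Both directions hold; the statement is true.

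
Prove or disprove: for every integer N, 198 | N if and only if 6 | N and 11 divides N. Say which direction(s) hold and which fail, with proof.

(→) If 198 ∣ N, write N = 198q. Since 198 = 33·6, N = 6·(33q), so 6 ∣ N; and since 198 = 18·11, N = 11·(18q), so 11 ∣ N.

(←) This fails: take N = 66. Both 6 ∣ 66 and 11 ∣ 66, yet 66 is not a multiple of 198 (since 66 = 0·198 + 66), so 198 ∤ 66.

Only the forward implication holds.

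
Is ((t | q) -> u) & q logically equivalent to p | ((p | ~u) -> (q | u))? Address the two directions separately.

(⇒) Assume the antecedent. If p is true, p | ((p | ~u) -> (q | u)) reduces to true regardless of the other variables. If p is false, the antecedent forces (p = F, t = F, q = T, u = T) or (p = F, t = T, q = T, u = T), and p | ((p | ~u) -> (q | u)) holds there. Either way p | ((p | ~u) -> (q | u)) holds.

(⇐) This fails. Under p = T, t = F, q = F, u = F, the left side is false but the right side is true.

Only the forward direction holds.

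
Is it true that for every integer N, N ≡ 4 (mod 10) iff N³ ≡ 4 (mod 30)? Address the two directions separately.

(⇒) fails; (⇐) holds.

[⇒] This fails: take N = 14. Then 14 ≡ 4 (mod 10), but 14³ = 2744 ≡ 14 (mod 30), not 4.

[⇐] Conversely, the residues r modulo 30 with r³ ≡ 4 (mod 30) are exactly {4}, and each is ≡ 4 (mod 10).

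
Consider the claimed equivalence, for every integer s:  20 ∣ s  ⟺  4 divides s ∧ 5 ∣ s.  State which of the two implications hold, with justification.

Both implications hold.

(←) Suppose 4 ∣ s and 5 ∣ s. Any common multiple of 4 and 5 is a multiple of their lcm; here gcd(4, 5) = 1, so lcm(4, 5) = 4·5 = 20, so 20 ∣ s.

(→) If 20 ∣ s, write s = 20q. Since 20 = 5·4, s = 4·(5q), so 4 ∣ s; and since 20 = 4·5, s = 5·(4q), so 5 ∣ s.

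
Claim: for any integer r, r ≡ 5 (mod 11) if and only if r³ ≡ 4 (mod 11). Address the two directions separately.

The biconditional holds.

[⇒] Suppose r ≡ 5 (mod 11). Write r = 11j + 5. Then (11j + 5)³ = 1331j³ + 1815j² + 825j + 125 = 11(121j³ + 165j² + 75j + 11) + 4, so r³ ≡ 4 (mod 11).

[⇐] Conversely, suppose r³ ≡ 4 (mod 11). The only residue r in {0, …, 10} with r³ ≡ 4 (mod 11) is r = 5, so r ≡ 5 (mod 11).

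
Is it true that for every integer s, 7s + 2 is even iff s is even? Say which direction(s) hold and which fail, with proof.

(⇒) Suppose 7s + 2 is even. Since 7 is odd, 7s and s have the same parity, so 7s + 2 ≡ s + 2 (mod 2). As 2 is even, 7s + 2 is even exactly when s is even. Thus s is even.

(⇐) Conversely, suppose s is even; write s = 2j. Then 7s + 2 = 7·(2j) + 2 = 2·7j + 2, which is even.

Both directions hold; the statement is true.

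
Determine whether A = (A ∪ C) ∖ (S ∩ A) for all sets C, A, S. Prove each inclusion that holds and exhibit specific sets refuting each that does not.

Both inclusions fail.

Forward inclusion. This inclusion fails. Take C = ∅, A = {1}, S = {1}; then 1 ∈ A but 1 ∉ (A ∪ C) ∖ (S ∩ A).

Reverse inclusion. This inclusion fails. Take C = {1}, A = ∅, S = ∅; then 1 ∈ (A ∪ C) ∖ (S ∩ A) but 1 ∉ A.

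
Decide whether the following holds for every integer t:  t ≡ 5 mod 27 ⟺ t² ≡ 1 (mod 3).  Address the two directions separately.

Not equivalent: only (⇒) holds.

[⇒] Suppose t ≡ 5 (mod 27). Then t² ≡ 5² = 25 (mod 27), and since 3 ∣ 27, also t² ≡ 1 (mod 3).

[⇐] This fails: take t = 1. Then 1² = 1 ≡ 1 (mod 3), yet 1 ≡ 1 (mod 27), not 5.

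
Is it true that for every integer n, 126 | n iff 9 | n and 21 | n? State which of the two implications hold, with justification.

[⇒] If 126 ∣ n, write n = 126q. Since 126 = 14·9, n = 9·(14q), so 9 ∣ n; and since 126 = 6·21, n = 21·(6q), so 21 ∣ n.

[⇐] This fails: take n = 63. Both 9 ∣ 63 and 21 ∣ 63, yet 63 is not a multiple of 126 (since 63 = 0·126 + 63), so 126 ∤ 63.

(⇒) holds; (⇐) fails.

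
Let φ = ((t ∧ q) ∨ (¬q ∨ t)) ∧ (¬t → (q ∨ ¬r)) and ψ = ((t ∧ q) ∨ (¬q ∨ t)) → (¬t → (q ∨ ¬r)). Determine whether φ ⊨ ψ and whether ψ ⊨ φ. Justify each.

(←) This fails. Under t = F, q = T, r = F, the left side is false but the right side is true.

(→) Assume the antecedent. If t is true, the consequent reduces to true regardless of the other variables. If t is false, the antecedent forces (t = F, q = F, r = F), and the consequent holds there. Either way the consequent holds.

Only the forward implication holds.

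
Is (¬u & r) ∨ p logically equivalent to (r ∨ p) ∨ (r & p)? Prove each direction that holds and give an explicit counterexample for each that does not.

[⇐] This fails. Under r = T, u = T, p = F, the left side is false but the right side is true.

[⇒] Assume the antecedent. If r is true, (r ∨ p) ∨ (r & p) reduces to true regardless of the other variables. If r is false, the antecedent forces (r = F, u = F, p = T) or (r = F, u = T, p = T), and (r ∨ p) ∨ (r & p) holds there. Either way (r ∨ p) ∨ (r & p) holds.

The forward direction holds; the converse fails.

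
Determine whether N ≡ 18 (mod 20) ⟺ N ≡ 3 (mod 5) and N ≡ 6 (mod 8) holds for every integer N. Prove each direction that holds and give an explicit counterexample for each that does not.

(⇐) If N ≡ 3 (mod 5) and N ≡ 6 (mod 8), then by the Chinese remainder theorem N ≡ 38 (mod 40). Since 38 ≡ 18 (mod 20) and 20 ∣ 40, we get N ≡ 18 (mod 20).

(⇒) This fails: N = 18 gives 18 ≡ 18 (mod 20) but 18 ≡ 2 (mod 8), so the conjunction on the right does not hold.

Only the converse holds.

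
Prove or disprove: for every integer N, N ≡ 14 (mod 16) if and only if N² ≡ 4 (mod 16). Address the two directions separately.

Only the forward implication holds.

[⇒] Suppose N ≡ 14 (mod 16). Write N = 16j + 14. Then (16j + 14)² = 256j² + 448j + 196 = 16(16j² + 28j + 12) + 4, so N² ≡ 4 (mod 16).

[⇐] This fails: take N = 2. Then 2² = 4 ≡ 4 (mod 16), yet 2 ≡ 2 (mod 16), not 14.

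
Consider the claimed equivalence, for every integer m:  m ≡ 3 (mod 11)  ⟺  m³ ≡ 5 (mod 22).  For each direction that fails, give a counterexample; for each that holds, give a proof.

(→) This fails: take m = 14. Then 14 ≡ 3 (mod 11), but 14³ = 2744 ≡ 16 (mod 22), not 5.

(←) Conversely, the residues r modulo 22 with r³ ≡ 5 (mod 22) are exactly {3}, and each is ≡ 3 (mod 11).

Only the reverse direction holds.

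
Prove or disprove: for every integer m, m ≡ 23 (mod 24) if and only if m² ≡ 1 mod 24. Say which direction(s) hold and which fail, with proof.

(⟹) Suppose m ≡ 23 (mod 24). Write m = 24j + 23. Then (24j + 23)² = 576j² + 1104j + 529 = 24(24j² + 46j + 22) + 1, so m² ≡ 1 (mod 24).

(⟸) This fails: take m = 1. Then 1² = 1 ≡ 1 (mod 24), yet 1 ≡ 1 (mod 24), not 23.

(⇒) holds; (⇐) fails.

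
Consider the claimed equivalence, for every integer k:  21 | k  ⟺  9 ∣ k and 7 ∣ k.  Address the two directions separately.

(⟹) This fails: take k = 21. Certainly 21 ∣ 21, but 9 ∤ 21.

(⟸) Suppose 9 ∣ k and 7 ∣ k. Any common multiple of 9 and 7 is a multiple of their lcm; here gcd(9, 7) = 1, so lcm(9, 7) = 9·7 = 63, so 63 ∣ k. Since 21 ∣ 63, it follows that 21 ∣ k.

The forward direction fails; the converse holds.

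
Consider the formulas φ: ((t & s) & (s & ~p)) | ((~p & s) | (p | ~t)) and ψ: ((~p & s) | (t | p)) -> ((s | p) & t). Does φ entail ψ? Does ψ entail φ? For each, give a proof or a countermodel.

Converse. Assume the antecedent. If p is true, the consequent reduces to true regardless of the other variables. If p is false, the antecedent forces (t = F, p = F, s = F) or (t = T, p = F, s = T), and the consequent holds there. Either way the consequent holds.

Forward direction. This fails. Under t = F, p = T, s = F, the left side is true but the right side is false.

The forward direction fails; the converse holds.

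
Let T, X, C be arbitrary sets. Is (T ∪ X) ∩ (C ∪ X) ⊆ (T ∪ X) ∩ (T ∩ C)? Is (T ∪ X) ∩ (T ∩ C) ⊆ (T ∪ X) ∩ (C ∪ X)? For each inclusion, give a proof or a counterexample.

The sets are not equal: only the reverse inclusion holds.

(⟹) This inclusion fails. Take T = ∅, X = {1}, C = ∅; then 1 ∈ (T ∪ X) ∩ (C ∪ X) but 1 ∉ (T ∪ X) ∩ (T ∩ C).

(⟸) Let x ∈ (T ∪ X) ∩ (T ∩ C). Then either x ∈ T ∩ C and x ∉ X; or x ∈ T ∩ X ∩ C. In each case x ∈ (T ∪ X) ∩ (C ∪ X), so (T ∪ X) ∩ (T ∩ C) ⊆ (T ∪ X) ∩ (C ∪ X).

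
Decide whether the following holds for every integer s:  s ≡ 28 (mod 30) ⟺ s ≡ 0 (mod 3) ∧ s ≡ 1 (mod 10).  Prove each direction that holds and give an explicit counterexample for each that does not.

Both directions fail.

Forward direction. This fails: s = 28 gives 28 ≡ 28 (mod 30) but 28 ≡ 1 (mod 3), so the conjunction on the right does not hold.

Converse. This fails: s = 21 satisfies both congruences on the right (21 ≡ 0 mod 3 and 21 ≡ 1 mod 10) yet 21 ≡ 21 (mod 30), not 28.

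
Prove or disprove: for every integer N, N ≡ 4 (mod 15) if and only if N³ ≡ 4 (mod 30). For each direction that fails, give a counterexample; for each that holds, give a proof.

[⇒] This fails: take N = 19. Then 19 ≡ 4 (mod 15), but 19³ = 6859 ≡ 19 (mod 30), not 4.

[⇐] Conversely, the residues r modulo 30 with r³ ≡ 4 (mod 30) are exactly {4}, and each is ≡ 4 (mod 15).

The forward direction fails; the converse holds.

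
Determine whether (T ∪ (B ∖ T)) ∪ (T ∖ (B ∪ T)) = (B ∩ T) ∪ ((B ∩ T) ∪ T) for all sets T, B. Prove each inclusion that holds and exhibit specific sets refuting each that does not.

(⊆) This inclusion fails. Take T = ∅, B = {1}; then 1 ∈ (T ∪ (B ∖ T)) ∪ (T ∖ (B ∪ T)) but 1 ∉ (B ∩ T) ∪ ((B ∩ T) ∪ T).

(⊇) Let x ∈ (B ∩ T) ∪ ((B ∩ T) ∪ T). Then either x ∈ T and x ∉ B; or x ∈ T ∩ B. In each case x ∈ (T ∪ (B ∖ T)) ∪ (T ∖ (B ∪ T)), so (B ∩ T) ∪ ((B ∩ T) ∪ T) ⊆ (T ∪ (B ∖ T)) ∪ (T ∖ (B ∪ T)).

The sets are not equal: only the reverse inclusion holds.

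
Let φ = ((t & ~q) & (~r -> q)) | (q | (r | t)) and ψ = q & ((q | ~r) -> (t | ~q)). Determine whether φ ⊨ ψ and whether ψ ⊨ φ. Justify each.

Only the converse holds.

[⇐] Assume the antecedent. If r is true, the consequent reduces to true regardless of the other variables. If r is false, the antecedent forces (r = F, t = T, q = T), and the consequent holds there. Either way the consequent holds.

[⇒] This fails. Under r = T, t = F, q = F, the left side is true but the right side is false.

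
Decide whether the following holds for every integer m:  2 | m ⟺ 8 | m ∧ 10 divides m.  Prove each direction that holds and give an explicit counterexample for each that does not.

Forward direction. This fails: take m = 2. Certainly 2 ∣ 2, but 8 ∤ 2.

Converse. Suppose 8 ∣ m and 10 ∣ m. Any common multiple of 8 and 10 is a multiple of their lcm; here lcm(8, 10) = 8·10/gcd(8, 10) = 80/2 = 40, so 40 ∣ m. Since 2 ∣ 40, it follows that 2 ∣ m.

Only the reverse direction holds.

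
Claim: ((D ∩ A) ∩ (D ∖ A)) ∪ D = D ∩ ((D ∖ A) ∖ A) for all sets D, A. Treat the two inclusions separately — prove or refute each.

(⟹) This inclusion fails. Take D = {1}, A = {1}; then 1 ∈ ((D ∩ A) ∩ (D ∖ A)) ∪ D but 1 ∉ D ∩ ((D ∖ A) ∖ A).

(⟸) Let x ∈ D ∩ ((D ∖ A) ∖ A). Then x ∈ D and x ∉ A, from which x ∈ ((D ∩ A) ∩ (D ∖ A)) ∪ D.

Only the reverse inclusion holds.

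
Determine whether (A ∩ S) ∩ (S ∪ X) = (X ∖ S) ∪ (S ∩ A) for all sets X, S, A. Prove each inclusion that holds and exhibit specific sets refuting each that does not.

(⊆) holds; (⊇) fails.

(⟸) This inclusion fails. Take X = {1}, S = ∅, A = ∅; then 1 ∈ (X ∖ S) ∪ (S ∩ A) but 1 ∉ (A ∩ S) ∩ (S ∪ X).

(⟹) Let x ∈ (A ∩ S) ∩ (S ∪ X). Then either x ∈ S ∩ A and x ∉ X; or x ∈ X ∩ S ∩ A. In each case x ∈ (X ∖ S) ∪ (S ∩ A), so (A ∩ S) ∩ (S ∪ X) ⊆ (X ∖ S) ∪ (S ∩ A).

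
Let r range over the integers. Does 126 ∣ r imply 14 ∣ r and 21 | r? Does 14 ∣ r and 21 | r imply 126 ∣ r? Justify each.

Only the forward direction holds.

(→) If 126 ∣ r, write r = 126q. Since 126 = 9·14, r = 14·(9q), so 14 ∣ r; and since 126 = 6·21, r = 21·(6q), so 21 ∣ r.

(←) This fails: take r = 42. Both 14 ∣ 42 and 21 ∣ 42, yet 42 is not a multiple of 126 (since 42 = 0·126 + 42), so 126 ∤ 42.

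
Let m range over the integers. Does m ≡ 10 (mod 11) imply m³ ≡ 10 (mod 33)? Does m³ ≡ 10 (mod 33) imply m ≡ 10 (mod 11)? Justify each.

(←) The residues r modulo 33 with r³ ≡ 10 (mod 33) are exactly {10}, and each is ≡ 10 (mod 11).

(→) This fails: take m = 21. Then 21 ≡ 10 (mod 11), but 21³ = 9261 ≡ 21 (mod 33), not 10.

Only the converse holds.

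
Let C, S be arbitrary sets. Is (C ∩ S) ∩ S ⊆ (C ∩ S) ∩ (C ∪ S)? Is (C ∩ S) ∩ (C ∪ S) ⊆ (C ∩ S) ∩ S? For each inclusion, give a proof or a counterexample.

(⟹) Let x ∈ (C ∩ S) ∩ S. Then x ∈ C ∩ S, from which x ∈ (C ∩ S) ∩ (C ∪ S).

(⟸) Let x ∈ (C ∩ S) ∩ (C ∪ S). Then x ∈ C ∩ S, from which x ∈ (C ∩ S) ∩ S.

Both inclusions hold; the sets are equal.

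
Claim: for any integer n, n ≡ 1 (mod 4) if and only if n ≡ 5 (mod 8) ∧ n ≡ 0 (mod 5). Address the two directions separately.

(⟸) If n ≡ 5 (mod 8) and n ≡ 0 (mod 5), then by the Chinese remainder theorem n ≡ 5 (mod 40). Since 5 ≡ 1 (mod 4) and 4 ∣ 40, we get n ≡ 1 (mod 4).

(⟹) This fails: n = 1 gives 1 ≡ 1 (mod 4) but 1 ≡ 1 (mod 8), so the conjunction on the right does not hold.

(⇒) fails; (⇐) holds.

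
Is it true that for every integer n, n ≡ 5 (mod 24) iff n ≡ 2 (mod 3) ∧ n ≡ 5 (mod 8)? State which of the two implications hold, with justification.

The biconditional holds.

(⟹) Suppose n ≡ 5 (mod 24); write n = 24j + 5. Since 3 ∣ 24, reducing mod 3 gives n ≡ 5 ≡ 2 (mod 3); since 8 ∣ 24, reducing mod 8 gives n ≡ 5 (mod 8).

(⟸) Conversely, if n ≡ 2 (mod 3) and n ≡ 5 (mod 8), then by the Chinese remainder theorem n ≡ 5 (mod 24). This is exactly n ≡ 5 (mod 24).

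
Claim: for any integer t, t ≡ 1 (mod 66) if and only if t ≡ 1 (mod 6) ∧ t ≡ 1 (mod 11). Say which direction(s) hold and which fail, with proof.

Both implications hold.

(⇒) Suppose t ≡ 1 (mod 66); write t = 66j + 1. Since 6 ∣ 66, reducing mod 6 gives t ≡ 1 (mod 6); since 11 ∣ 66, reducing mod 11 gives t ≡ 1 (mod 11).

(⇐) Conversely, if t ≡ 1 (mod 6) and t ≡ 1 (mod 11), then by the Chinese remainder theorem t ≡ 1 (mod 66). This is exactly t ≡ 1 (mod 66).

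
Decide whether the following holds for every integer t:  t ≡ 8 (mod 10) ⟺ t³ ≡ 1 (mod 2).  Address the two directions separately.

Both directions fail.

Forward direction. This fails: take t = 8. Then 8 ≡ 8 (mod 10), but 8³ = 512 ≡ 0 (mod 2), not 1.

Converse. This fails: take t = 1. Then 1³ = 1 ≡ 1 (mod 2), yet 1 ≡ 1 (mod 10), not 8.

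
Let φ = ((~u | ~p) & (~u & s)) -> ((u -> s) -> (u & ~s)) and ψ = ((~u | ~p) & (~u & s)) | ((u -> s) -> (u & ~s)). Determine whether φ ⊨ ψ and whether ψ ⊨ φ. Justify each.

Neither implication holds.

(⇒) This fails. Under p = F, u = F, s = F, the left side is true but the right side is false.

(⇐) This fails. Under p = F, u = F, s = T, the left side is false but the right side is true.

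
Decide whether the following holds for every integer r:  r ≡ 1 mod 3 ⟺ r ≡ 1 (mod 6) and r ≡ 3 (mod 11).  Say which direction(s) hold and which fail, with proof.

[⇒] This fails: r = 1 gives 1 ≡ 1 (mod 3) but 1 ≡ 1 (mod 11), so the conjunction on the right does not hold.

[⇐] Conversely, if r ≡ 1 (mod 6) and r ≡ 3 (mod 11), then by the Chinese remainder theorem r ≡ 25 (mod 66). Since 25 ≡ 1 (mod 3) and 3 ∣ 66, we get r ≡ 1 (mod 3).

(⇒) fails; (⇐) holds.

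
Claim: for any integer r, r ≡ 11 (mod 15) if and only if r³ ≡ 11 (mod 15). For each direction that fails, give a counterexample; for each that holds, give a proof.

The biconditional holds.

[⇒] Suppose r ≡ 11 (mod 15). Write r = 15j + 11. Then (15j + 11)³ = 3375j³ + 7425j² + 5445j + 1331 = 15(225j³ + 495j² + 363j + 88) + 11, so r³ ≡ 11 (mod 15).

[⇐] Conversely, suppose r³ ≡ 11 (mod 15). The only residue r in {0, …, 14} with r³ ≡ 11 (mod 15) is r = 11, so r ≡ 11 (mod 15).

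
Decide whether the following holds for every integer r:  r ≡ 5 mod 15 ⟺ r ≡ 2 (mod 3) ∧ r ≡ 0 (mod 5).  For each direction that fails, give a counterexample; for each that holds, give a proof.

(⟹) Suppose r ≡ 5 (mod 15); write r = 15j + 5. Since 3 ∣ 15, reducing mod 3 gives r ≡ 5 ≡ 2 (mod 3); since 5 ∣ 15, reducing mod 5 gives r ≡ 5 ≡ 0 (mod 5).

(⟸) Conversely, if r ≡ 2 (mod 3) and r ≡ 0 (mod 5), then by the Chinese remainder theorem r ≡ 5 (mod 15). This is exactly r ≡ 5 (mod 15).

Both directions hold.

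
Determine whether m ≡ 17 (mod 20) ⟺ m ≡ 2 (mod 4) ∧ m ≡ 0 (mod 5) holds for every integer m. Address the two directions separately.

(→) This fails: m = 17 gives 17 ≡ 17 (mod 20) but 17 ≡ 1 (mod 4), so the conjunction on the right does not hold.

(←) This fails: m = 10 satisfies both congruences on the right (10 ≡ 2 mod 4 and 10 ≡ 0 mod 5) yet 10 ≡ 10 (mod 20), not 17.

Neither direction holds.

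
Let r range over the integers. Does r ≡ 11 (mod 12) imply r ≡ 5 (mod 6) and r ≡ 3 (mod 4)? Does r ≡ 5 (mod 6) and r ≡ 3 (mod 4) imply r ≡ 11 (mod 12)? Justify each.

Both implications hold.

Forward direction. Suppose r ≡ 11 (mod 12); write r = 12j + 11. Since 6 ∣ 12, reducing mod 6 gives r ≡ 11 ≡ 5 (mod 6); since 4 ∣ 12, reducing mod 4 gives r ≡ 11 ≡ 3 (mod 4).

Converse. If r ≡ 5 (mod 6) and r ≡ 3 (mod 4), then by the Chinese remainder theorem r ≡ 11 (mod 12). This is exactly r ≡ 11 (mod 12).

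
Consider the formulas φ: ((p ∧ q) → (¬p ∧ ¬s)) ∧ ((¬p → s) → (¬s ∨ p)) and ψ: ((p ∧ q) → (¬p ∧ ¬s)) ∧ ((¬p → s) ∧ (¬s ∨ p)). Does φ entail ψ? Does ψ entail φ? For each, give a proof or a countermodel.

Only the converse holds.

(←) Assume the antecedent. If p is true, the antecedent forces (p = T, q = F, s = F) or (p = T, q = F, s = T), and the consequent holds there. If p is false, the antecedent cannot hold. Either way the consequent holds.

(→) This fails. Under p = F, q = F, s = F, the left side is true but the right side is false.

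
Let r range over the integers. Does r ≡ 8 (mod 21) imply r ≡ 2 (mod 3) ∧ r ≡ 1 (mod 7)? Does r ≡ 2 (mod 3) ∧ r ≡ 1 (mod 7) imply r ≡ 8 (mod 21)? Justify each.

(→) Suppose r ≡ 8 (mod 21); write r = 21j + 8. Since 3 ∣ 21, reducing mod 3 gives r ≡ 8 ≡ 2 (mod 3); since 7 ∣ 21, reducing mod 7 gives r ≡ 8 ≡ 1 (mod 7).

(←) Conversely, if r ≡ 2 (mod 3) and r ≡ 1 (mod 7), then by the Chinese remainder theorem r ≡ 8 (mod 21). This is exactly r ≡ 8 (mod 21).

Both directions hold.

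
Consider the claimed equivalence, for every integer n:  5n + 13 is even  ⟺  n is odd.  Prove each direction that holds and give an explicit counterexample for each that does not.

The biconditional holds.

(⟹) Suppose 5n + 13 is even. Since 5 is odd, 5n and n have the same parity, so 5n + 13 ≡ n + 13 (mod 2). As 13 is odd, 5n + 13 is even exactly when n is odd. Thus n is odd.

(⟸) Conversely, suppose n is odd; write n = 2j + 1. Then 5n + 13 = 5·(2j + 1) + 13 = 2·5j + 18, which is even.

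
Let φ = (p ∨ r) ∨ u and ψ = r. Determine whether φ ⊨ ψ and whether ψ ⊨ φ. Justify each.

(⟹) This fails. Under p = T, u = F, r = F, the left side is true but the right side is false.

(⟸) Assume the antecedent. If p is true, (p ∨ r) ∨ u reduces to true regardless of the other variables. If p is false, the antecedent forces (p = F, u = F, r = T) or (p = F, u = T, r = T), and (p ∨ r) ∨ u holds there. Either way (p ∨ r) ∨ u holds.

Not equivalent: only (⇐) holds.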